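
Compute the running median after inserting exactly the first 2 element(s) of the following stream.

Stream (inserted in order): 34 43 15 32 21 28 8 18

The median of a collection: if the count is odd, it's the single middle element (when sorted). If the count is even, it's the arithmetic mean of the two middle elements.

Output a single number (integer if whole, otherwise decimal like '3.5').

Step 1: insert 34 -> lo=[34] (size 1, max 34) hi=[] (size 0) -> median=34
Step 2: insert 43 -> lo=[34] (size 1, max 34) hi=[43] (size 1, min 43) -> median=38.5

Answer: 38.5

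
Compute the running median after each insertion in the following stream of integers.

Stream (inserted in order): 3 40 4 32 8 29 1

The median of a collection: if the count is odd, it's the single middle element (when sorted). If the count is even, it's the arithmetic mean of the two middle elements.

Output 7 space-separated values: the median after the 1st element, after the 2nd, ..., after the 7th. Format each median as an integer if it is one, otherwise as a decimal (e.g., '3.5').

Answer: 3 21.5 4 18 8 18.5 8

Derivation:
Step 1: insert 3 -> lo=[3] (size 1, max 3) hi=[] (size 0) -> median=3
Step 2: insert 40 -> lo=[3] (size 1, max 3) hi=[40] (size 1, min 40) -> median=21.5
Step 3: insert 4 -> lo=[3, 4] (size 2, max 4) hi=[40] (size 1, min 40) -> median=4
Step 4: insert 32 -> lo=[3, 4] (size 2, max 4) hi=[32, 40] (size 2, min 32) -> median=18
Step 5: insert 8 -> lo=[3, 4, 8] (size 3, max 8) hi=[32, 40] (size 2, min 32) -> median=8
Step 6: insert 29 -> lo=[3, 4, 8] (size 3, max 8) hi=[29, 32, 40] (size 3, min 29) -> median=18.5
Step 7: insert 1 -> lo=[1, 3, 4, 8] (size 4, max 8) hi=[29, 32, 40] (size 3, min 29) -> median=8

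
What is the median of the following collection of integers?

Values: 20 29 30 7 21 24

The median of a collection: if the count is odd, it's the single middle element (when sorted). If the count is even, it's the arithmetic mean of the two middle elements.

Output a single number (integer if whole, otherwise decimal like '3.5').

Answer: 22.5

Derivation:
Step 1: insert 20 -> lo=[20] (size 1, max 20) hi=[] (size 0) -> median=20
Step 2: insert 29 -> lo=[20] (size 1, max 20) hi=[29] (size 1, min 29) -> median=24.5
Step 3: insert 30 -> lo=[20, 29] (size 2, max 29) hi=[30] (size 1, min 30) -> median=29
Step 4: insert 7 -> lo=[7, 20] (size 2, max 20) hi=[29, 30] (size 2, min 29) -> median=24.5
Step 5: insert 21 -> lo=[7, 20, 21] (size 3, max 21) hi=[29, 30] (size 2, min 29) -> median=21
Step 6: insert 24 -> lo=[7, 20, 21] (size 3, max 21) hi=[24, 29, 30] (size 3, min 24) -> median=22.5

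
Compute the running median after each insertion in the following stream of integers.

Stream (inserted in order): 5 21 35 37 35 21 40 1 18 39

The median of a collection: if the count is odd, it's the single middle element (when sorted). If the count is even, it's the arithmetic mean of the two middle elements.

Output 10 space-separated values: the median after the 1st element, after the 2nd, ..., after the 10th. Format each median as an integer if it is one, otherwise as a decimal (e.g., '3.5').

Answer: 5 13 21 28 35 28 35 28 21 28

Derivation:
Step 1: insert 5 -> lo=[5] (size 1, max 5) hi=[] (size 0) -> median=5
Step 2: insert 21 -> lo=[5] (size 1, max 5) hi=[21] (size 1, min 21) -> median=13
Step 3: insert 35 -> lo=[5, 21] (size 2, max 21) hi=[35] (size 1, min 35) -> median=21
Step 4: insert 37 -> lo=[5, 21] (size 2, max 21) hi=[35, 37] (size 2, min 35) -> median=28
Step 5: insert 35 -> lo=[5, 21, 35] (size 3, max 35) hi=[35, 37] (size 2, min 35) -> median=35
Step 6: insert 21 -> lo=[5, 21, 21] (size 3, max 21) hi=[35, 35, 37] (size 3, min 35) -> median=28
Step 7: insert 40 -> lo=[5, 21, 21, 35] (size 4, max 35) hi=[35, 37, 40] (size 3, min 35) -> median=35
Step 8: insert 1 -> lo=[1, 5, 21, 21] (size 4, max 21) hi=[35, 35, 37, 40] (size 4, min 35) -> median=28
Step 9: insert 18 -> lo=[1, 5, 18, 21, 21] (size 5, max 21) hi=[35, 35, 37, 40] (size 4, min 35) -> median=21
Step 10: insert 39 -> lo=[1, 5, 18, 21, 21] (size 5, max 21) hi=[35, 35, 37, 39, 40] (size 5, min 35) -> median=28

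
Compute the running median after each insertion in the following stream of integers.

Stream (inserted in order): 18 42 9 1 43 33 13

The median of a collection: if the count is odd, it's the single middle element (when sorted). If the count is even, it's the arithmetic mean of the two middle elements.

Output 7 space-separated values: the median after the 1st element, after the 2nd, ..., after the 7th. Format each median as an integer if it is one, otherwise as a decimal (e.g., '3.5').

Step 1: insert 18 -> lo=[18] (size 1, max 18) hi=[] (size 0) -> median=18
Step 2: insert 42 -> lo=[18] (size 1, max 18) hi=[42] (size 1, min 42) -> median=30
Step 3: insert 9 -> lo=[9, 18] (size 2, max 18) hi=[42] (size 1, min 42) -> median=18
Step 4: insert 1 -> lo=[1, 9] (size 2, max 9) hi=[18, 42] (size 2, min 18) -> median=13.5
Step 5: insert 43 -> lo=[1, 9, 18] (size 3, max 18) hi=[42, 43] (size 2, min 42) -> median=18
Step 6: insert 33 -> lo=[1, 9, 18] (size 3, max 18) hi=[33, 42, 43] (size 3, min 33) -> median=25.5
Step 7: insert 13 -> lo=[1, 9, 13, 18] (size 4, max 18) hi=[33, 42, 43] (size 3, min 33) -> median=18

Answer: 18 30 18 13.5 18 25.5 18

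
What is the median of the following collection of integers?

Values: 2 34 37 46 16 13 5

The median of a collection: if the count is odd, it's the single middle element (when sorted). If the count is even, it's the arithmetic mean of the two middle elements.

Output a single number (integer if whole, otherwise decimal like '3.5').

Answer: 16

Derivation:
Step 1: insert 2 -> lo=[2] (size 1, max 2) hi=[] (size 0) -> median=2
Step 2: insert 34 -> lo=[2] (size 1, max 2) hi=[34] (size 1, min 34) -> median=18
Step 3: insert 37 -> lo=[2, 34] (size 2, max 34) hi=[37] (size 1, min 37) -> median=34
Step 4: insert 46 -> lo=[2, 34] (size 2, max 34) hi=[37, 46] (size 2, min 37) -> median=35.5
Step 5: insert 16 -> lo=[2, 16, 34] (size 3, max 34) hi=[37, 46] (size 2, min 37) -> median=34
Step 6: insert 13 -> lo=[2, 13, 16] (size 3, max 16) hi=[34, 37, 46] (size 3, min 34) -> median=25
Step 7: insert 5 -> lo=[2, 5, 13, 16] (size 4, max 16) hi=[34, 37, 46] (size 3, min 34) -> median=16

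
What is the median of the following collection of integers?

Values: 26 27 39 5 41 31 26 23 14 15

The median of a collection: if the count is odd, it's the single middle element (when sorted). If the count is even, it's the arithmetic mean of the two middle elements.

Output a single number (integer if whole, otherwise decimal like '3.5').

Step 1: insert 26 -> lo=[26] (size 1, max 26) hi=[] (size 0) -> median=26
Step 2: insert 27 -> lo=[26] (size 1, max 26) hi=[27] (size 1, min 27) -> median=26.5
Step 3: insert 39 -> lo=[26, 27] (size 2, max 27) hi=[39] (size 1, min 39) -> median=27
Step 4: insert 5 -> lo=[5, 26] (size 2, max 26) hi=[27, 39] (size 2, min 27) -> median=26.5
Step 5: insert 41 -> lo=[5, 26, 27] (size 3, max 27) hi=[39, 41] (size 2, min 39) -> median=27
Step 6: insert 31 -> lo=[5, 26, 27] (size 3, max 27) hi=[31, 39, 41] (size 3, min 31) -> median=29
Step 7: insert 26 -> lo=[5, 26, 26, 27] (size 4, max 27) hi=[31, 39, 41] (size 3, min 31) -> median=27
Step 8: insert 23 -> lo=[5, 23, 26, 26] (size 4, max 26) hi=[27, 31, 39, 41] (size 4, min 27) -> median=26.5
Step 9: insert 14 -> lo=[5, 14, 23, 26, 26] (size 5, max 26) hi=[27, 31, 39, 41] (size 4, min 27) -> median=26
Step 10: insert 15 -> lo=[5, 14, 15, 23, 26] (size 5, max 26) hi=[26, 27, 31, 39, 41] (size 5, min 26) -> median=26

Answer: 26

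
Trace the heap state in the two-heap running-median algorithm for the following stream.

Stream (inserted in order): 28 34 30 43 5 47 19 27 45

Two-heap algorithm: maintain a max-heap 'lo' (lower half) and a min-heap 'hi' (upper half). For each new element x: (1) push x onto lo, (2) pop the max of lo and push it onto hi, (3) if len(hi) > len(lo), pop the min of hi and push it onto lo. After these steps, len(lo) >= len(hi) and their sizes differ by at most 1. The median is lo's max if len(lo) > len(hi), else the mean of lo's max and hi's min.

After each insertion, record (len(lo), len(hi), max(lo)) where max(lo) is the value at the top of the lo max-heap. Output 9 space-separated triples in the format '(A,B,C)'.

Answer: (1,0,28) (1,1,28) (2,1,30) (2,2,30) (3,2,30) (3,3,30) (4,3,30) (4,4,28) (5,4,30)

Derivation:
Step 1: insert 28 -> lo=[28] hi=[] -> (len(lo)=1, len(hi)=0, max(lo)=28)
Step 2: insert 34 -> lo=[28] hi=[34] -> (len(lo)=1, len(hi)=1, max(lo)=28)
Step 3: insert 30 -> lo=[28, 30] hi=[34] -> (len(lo)=2, len(hi)=1, max(lo)=30)
Step 4: insert 43 -> lo=[28, 30] hi=[34, 43] -> (len(lo)=2, len(hi)=2, max(lo)=30)
Step 5: insert 5 -> lo=[5, 28, 30] hi=[34, 43] -> (len(lo)=3, len(hi)=2, max(lo)=30)
Step 6: insert 47 -> lo=[5, 28, 30] hi=[34, 43, 47] -> (len(lo)=3, len(hi)=3, max(lo)=30)
Step 7: insert 19 -> lo=[5, 19, 28, 30] hi=[34, 43, 47] -> (len(lo)=4, len(hi)=3, max(lo)=30)
Step 8: insert 27 -> lo=[5, 19, 27, 28] hi=[30, 34, 43, 47] -> (len(lo)=4, len(hi)=4, max(lo)=28)
Step 9: insert 45 -> lo=[5, 19, 27, 28, 30] hi=[34, 43, 45, 47] -> (len(lo)=5, len(hi)=4, max(lo)=30)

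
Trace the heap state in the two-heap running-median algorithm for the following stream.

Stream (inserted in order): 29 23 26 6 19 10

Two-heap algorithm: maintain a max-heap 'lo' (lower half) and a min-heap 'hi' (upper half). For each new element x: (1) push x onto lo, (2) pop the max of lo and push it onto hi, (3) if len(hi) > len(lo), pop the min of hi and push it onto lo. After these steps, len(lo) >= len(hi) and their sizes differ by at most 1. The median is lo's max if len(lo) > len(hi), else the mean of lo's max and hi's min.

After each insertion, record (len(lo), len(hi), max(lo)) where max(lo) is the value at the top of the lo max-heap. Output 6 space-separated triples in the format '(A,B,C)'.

Step 1: insert 29 -> lo=[29] hi=[] -> (len(lo)=1, len(hi)=0, max(lo)=29)
Step 2: insert 23 -> lo=[23] hi=[29] -> (len(lo)=1, len(hi)=1, max(lo)=23)
Step 3: insert 26 -> lo=[23, 26] hi=[29] -> (len(lo)=2, len(hi)=1, max(lo)=26)
Step 4: insert 6 -> lo=[6, 23] hi=[26, 29] -> (len(lo)=2, len(hi)=2, max(lo)=23)
Step 5: insert 19 -> lo=[6, 19, 23] hi=[26, 29] -> (len(lo)=3, len(hi)=2, max(lo)=23)
Step 6: insert 10 -> lo=[6, 10, 19] hi=[23, 26, 29] -> (len(lo)=3, len(hi)=3, max(lo)=19)

Answer: (1,0,29) (1,1,23) (2,1,26) (2,2,23) (3,2,23) (3,3,19)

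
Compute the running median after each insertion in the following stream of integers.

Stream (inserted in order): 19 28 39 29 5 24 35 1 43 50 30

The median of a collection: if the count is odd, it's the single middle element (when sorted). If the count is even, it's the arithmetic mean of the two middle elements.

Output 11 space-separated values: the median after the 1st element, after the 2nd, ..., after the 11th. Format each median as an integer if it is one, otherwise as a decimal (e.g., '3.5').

Step 1: insert 19 -> lo=[19] (size 1, max 19) hi=[] (size 0) -> median=19
Step 2: insert 28 -> lo=[19] (size 1, max 19) hi=[28] (size 1, min 28) -> median=23.5
Step 3: insert 39 -> lo=[19, 28] (size 2, max 28) hi=[39] (size 1, min 39) -> median=28
Step 4: insert 29 -> lo=[19, 28] (size 2, max 28) hi=[29, 39] (size 2, min 29) -> median=28.5
Step 5: insert 5 -> lo=[5, 19, 28] (size 3, max 28) hi=[29, 39] (size 2, min 29) -> median=28
Step 6: insert 24 -> lo=[5, 19, 24] (size 3, max 24) hi=[28, 29, 39] (size 3, min 28) -> median=26
Step 7: insert 35 -> lo=[5, 19, 24, 28] (size 4, max 28) hi=[29, 35, 39] (size 3, min 29) -> median=28
Step 8: insert 1 -> lo=[1, 5, 19, 24] (size 4, max 24) hi=[28, 29, 35, 39] (size 4, min 28) -> median=26
Step 9: insert 43 -> lo=[1, 5, 19, 24, 28] (size 5, max 28) hi=[29, 35, 39, 43] (size 4, min 29) -> median=28
Step 10: insert 50 -> lo=[1, 5, 19, 24, 28] (size 5, max 28) hi=[29, 35, 39, 43, 50] (size 5, min 29) -> median=28.5
Step 11: insert 30 -> lo=[1, 5, 19, 24, 28, 29] (size 6, max 29) hi=[30, 35, 39, 43, 50] (size 5, min 30) -> median=29

Answer: 19 23.5 28 28.5 28 26 28 26 28 28.5 29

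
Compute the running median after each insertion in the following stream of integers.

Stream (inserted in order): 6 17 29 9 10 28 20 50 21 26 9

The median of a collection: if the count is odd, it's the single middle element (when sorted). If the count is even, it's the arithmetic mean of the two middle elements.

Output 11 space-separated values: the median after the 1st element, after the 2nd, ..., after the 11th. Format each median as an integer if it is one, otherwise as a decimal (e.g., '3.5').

Step 1: insert 6 -> lo=[6] (size 1, max 6) hi=[] (size 0) -> median=6
Step 2: insert 17 -> lo=[6] (size 1, max 6) hi=[17] (size 1, min 17) -> median=11.5
Step 3: insert 29 -> lo=[6, 17] (size 2, max 17) hi=[29] (size 1, min 29) -> median=17
Step 4: insert 9 -> lo=[6, 9] (size 2, max 9) hi=[17, 29] (size 2, min 17) -> median=13
Step 5: insert 10 -> lo=[6, 9, 10] (size 3, max 10) hi=[17, 29] (size 2, min 17) -> median=10
Step 6: insert 28 -> lo=[6, 9, 10] (size 3, max 10) hi=[17, 28, 29] (size 3, min 17) -> median=13.5
Step 7: insert 20 -> lo=[6, 9, 10, 17] (size 4, max 17) hi=[20, 28, 29] (size 3, min 20) -> median=17
Step 8: insert 50 -> lo=[6, 9, 10, 17] (size 4, max 17) hi=[20, 28, 29, 50] (size 4, min 20) -> median=18.5
Step 9: insert 21 -> lo=[6, 9, 10, 17, 20] (size 5, max 20) hi=[21, 28, 29, 50] (size 4, min 21) -> median=20
Step 10: insert 26 -> lo=[6, 9, 10, 17, 20] (size 5, max 20) hi=[21, 26, 28, 29, 50] (size 5, min 21) -> median=20.5
Step 11: insert 9 -> lo=[6, 9, 9, 10, 17, 20] (size 6, max 20) hi=[21, 26, 28, 29, 50] (size 5, min 21) -> median=20

Answer: 6 11.5 17 13 10 13.5 17 18.5 20 20.5 20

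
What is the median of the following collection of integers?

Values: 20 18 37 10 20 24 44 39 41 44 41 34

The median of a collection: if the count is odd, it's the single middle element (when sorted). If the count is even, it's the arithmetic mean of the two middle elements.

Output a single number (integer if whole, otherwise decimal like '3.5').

Step 1: insert 20 -> lo=[20] (size 1, max 20) hi=[] (size 0) -> median=20
Step 2: insert 18 -> lo=[18] (size 1, max 18) hi=[20] (size 1, min 20) -> median=19
Step 3: insert 37 -> lo=[18, 20] (size 2, max 20) hi=[37] (size 1, min 37) -> median=20
Step 4: insert 10 -> lo=[10, 18] (size 2, max 18) hi=[20, 37] (size 2, min 20) -> median=19
Step 5: insert 20 -> lo=[10, 18, 20] (size 3, max 20) hi=[20, 37] (size 2, min 20) -> median=20
Step 6: insert 24 -> lo=[10, 18, 20] (size 3, max 20) hi=[20, 24, 37] (size 3, min 20) -> median=20
Step 7: insert 44 -> lo=[10, 18, 20, 20] (size 4, max 20) hi=[24, 37, 44] (size 3, min 24) -> median=20
Step 8: insert 39 -> lo=[10, 18, 20, 20] (size 4, max 20) hi=[24, 37, 39, 44] (size 4, min 24) -> median=22
Step 9: insert 41 -> lo=[10, 18, 20, 20, 24] (size 5, max 24) hi=[37, 39, 41, 44] (size 4, min 37) -> median=24
Step 10: insert 44 -> lo=[10, 18, 20, 20, 24] (size 5, max 24) hi=[37, 39, 41, 44, 44] (size 5, min 37) -> median=30.5
Step 11: insert 41 -> lo=[10, 18, 20, 20, 24, 37] (size 6, max 37) hi=[39, 41, 41, 44, 44] (size 5, min 39) -> median=37
Step 12: insert 34 -> lo=[10, 18, 20, 20, 24, 34] (size 6, max 34) hi=[37, 39, 41, 41, 44, 44] (size 6, min 37) -> median=35.5

Answer: 35.5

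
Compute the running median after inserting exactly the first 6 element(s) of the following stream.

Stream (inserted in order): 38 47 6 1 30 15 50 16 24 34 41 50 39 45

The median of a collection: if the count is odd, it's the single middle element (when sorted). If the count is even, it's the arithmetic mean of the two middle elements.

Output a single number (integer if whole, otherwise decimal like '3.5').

Answer: 22.5

Derivation:
Step 1: insert 38 -> lo=[38] (size 1, max 38) hi=[] (size 0) -> median=38
Step 2: insert 47 -> lo=[38] (size 1, max 38) hi=[47] (size 1, min 47) -> median=42.5
Step 3: insert 6 -> lo=[6, 38] (size 2, max 38) hi=[47] (size 1, min 47) -> median=38
Step 4: insert 1 -> lo=[1, 6] (size 2, max 6) hi=[38, 47] (size 2, min 38) -> median=22
Step 5: insert 30 -> lo=[1, 6, 30] (size 3, max 30) hi=[38, 47] (size 2, min 38) -> median=30
Step 6: insert 15 -> lo=[1, 6, 15] (size 3, max 15) hi=[30, 38, 47] (size 3, min 30) -> median=22.5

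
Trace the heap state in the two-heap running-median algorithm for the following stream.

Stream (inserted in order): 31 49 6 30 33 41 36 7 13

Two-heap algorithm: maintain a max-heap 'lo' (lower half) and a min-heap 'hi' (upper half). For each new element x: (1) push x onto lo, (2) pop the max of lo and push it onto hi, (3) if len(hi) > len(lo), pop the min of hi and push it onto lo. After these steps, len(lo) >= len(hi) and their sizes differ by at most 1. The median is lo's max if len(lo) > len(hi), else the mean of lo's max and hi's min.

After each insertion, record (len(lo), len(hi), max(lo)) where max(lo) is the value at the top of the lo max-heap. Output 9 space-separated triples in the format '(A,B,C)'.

Answer: (1,0,31) (1,1,31) (2,1,31) (2,2,30) (3,2,31) (3,3,31) (4,3,33) (4,4,31) (5,4,31)

Derivation:
Step 1: insert 31 -> lo=[31] hi=[] -> (len(lo)=1, len(hi)=0, max(lo)=31)
Step 2: insert 49 -> lo=[31] hi=[49] -> (len(lo)=1, len(hi)=1, max(lo)=31)
Step 3: insert 6 -> lo=[6, 31] hi=[49] -> (len(lo)=2, len(hi)=1, max(lo)=31)
Step 4: insert 30 -> lo=[6, 30] hi=[31, 49] -> (len(lo)=2, len(hi)=2, max(lo)=30)
Step 5: insert 33 -> lo=[6, 30, 31] hi=[33, 49] -> (len(lo)=3, len(hi)=2, max(lo)=31)
Step 6: insert 41 -> lo=[6, 30, 31] hi=[33, 41, 49] -> (len(lo)=3, len(hi)=3, max(lo)=31)
Step 7: insert 36 -> lo=[6, 30, 31, 33] hi=[36, 41, 49] -> (len(lo)=4, len(hi)=3, max(lo)=33)
Step 8: insert 7 -> lo=[6, 7, 30, 31] hi=[33, 36, 41, 49] -> (len(lo)=4, len(hi)=4, max(lo)=31)
Step 9: insert 13 -> lo=[6, 7, 13, 30, 31] hi=[33, 36, 41, 49] -> (len(lo)=5, len(hi)=4, max(lo)=31)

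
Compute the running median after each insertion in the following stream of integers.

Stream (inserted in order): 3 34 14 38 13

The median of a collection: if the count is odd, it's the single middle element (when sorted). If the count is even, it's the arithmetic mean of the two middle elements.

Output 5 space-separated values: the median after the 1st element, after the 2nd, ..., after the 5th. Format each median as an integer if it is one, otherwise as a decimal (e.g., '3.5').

Step 1: insert 3 -> lo=[3] (size 1, max 3) hi=[] (size 0) -> median=3
Step 2: insert 34 -> lo=[3] (size 1, max 3) hi=[34] (size 1, min 34) -> median=18.5
Step 3: insert 14 -> lo=[3, 14] (size 2, max 14) hi=[34] (size 1, min 34) -> median=14
Step 4: insert 38 -> lo=[3, 14] (size 2, max 14) hi=[34, 38] (size 2, min 34) -> median=24
Step 5: insert 13 -> lo=[3, 13, 14] (size 3, max 14) hi=[34, 38] (size 2, min 34) -> median=14

Answer: 3 18.5 14 24 14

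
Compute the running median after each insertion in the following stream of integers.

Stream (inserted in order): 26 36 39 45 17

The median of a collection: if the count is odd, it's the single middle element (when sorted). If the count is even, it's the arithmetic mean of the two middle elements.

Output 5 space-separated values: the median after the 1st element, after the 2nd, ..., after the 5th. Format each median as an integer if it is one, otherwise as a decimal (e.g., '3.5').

Answer: 26 31 36 37.5 36

Derivation:
Step 1: insert 26 -> lo=[26] (size 1, max 26) hi=[] (size 0) -> median=26
Step 2: insert 36 -> lo=[26] (size 1, max 26) hi=[36] (size 1, min 36) -> median=31
Step 3: insert 39 -> lo=[26, 36] (size 2, max 36) hi=[39] (size 1, min 39) -> median=36
Step 4: insert 45 -> lo=[26, 36] (size 2, max 36) hi=[39, 45] (size 2, min 39) -> median=37.5
Step 5: insert 17 -> lo=[17, 26, 36] (size 3, max 36) hi=[39, 45] (size 2, min 39) -> median=36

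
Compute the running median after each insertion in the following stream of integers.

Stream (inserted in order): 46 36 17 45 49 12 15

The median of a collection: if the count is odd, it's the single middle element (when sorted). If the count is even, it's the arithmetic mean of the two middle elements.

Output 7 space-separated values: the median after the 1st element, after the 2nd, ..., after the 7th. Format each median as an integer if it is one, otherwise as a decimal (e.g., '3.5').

Step 1: insert 46 -> lo=[46] (size 1, max 46) hi=[] (size 0) -> median=46
Step 2: insert 36 -> lo=[36] (size 1, max 36) hi=[46] (size 1, min 46) -> median=41
Step 3: insert 17 -> lo=[17, 36] (size 2, max 36) hi=[46] (size 1, min 46) -> median=36
Step 4: insert 45 -> lo=[17, 36] (size 2, max 36) hi=[45, 46] (size 2, min 45) -> median=40.5
Step 5: insert 49 -> lo=[17, 36, 45] (size 3, max 45) hi=[46, 49] (size 2, min 46) -> median=45
Step 6: insert 12 -> lo=[12, 17, 36] (size 3, max 36) hi=[45, 46, 49] (size 3, min 45) -> median=40.5
Step 7: insert 15 -> lo=[12, 15, 17, 36] (size 4, max 36) hi=[45, 46, 49] (size 3, min 45) -> median=36

Answer: 46 41 36 40.5 45 40.5 36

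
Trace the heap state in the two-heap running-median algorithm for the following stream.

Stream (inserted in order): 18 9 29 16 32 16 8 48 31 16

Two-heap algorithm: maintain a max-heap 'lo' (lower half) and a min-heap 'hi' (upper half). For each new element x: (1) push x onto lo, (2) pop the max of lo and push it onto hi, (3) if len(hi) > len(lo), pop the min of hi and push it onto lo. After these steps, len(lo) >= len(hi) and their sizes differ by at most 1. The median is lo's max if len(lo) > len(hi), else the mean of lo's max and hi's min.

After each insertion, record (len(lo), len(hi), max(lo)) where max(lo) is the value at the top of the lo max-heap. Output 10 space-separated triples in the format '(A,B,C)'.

Answer: (1,0,18) (1,1,9) (2,1,18) (2,2,16) (3,2,18) (3,3,16) (4,3,16) (4,4,16) (5,4,18) (5,5,16)

Derivation:
Step 1: insert 18 -> lo=[18] hi=[] -> (len(lo)=1, len(hi)=0, max(lo)=18)
Step 2: insert 9 -> lo=[9] hi=[18] -> (len(lo)=1, len(hi)=1, max(lo)=9)
Step 3: insert 29 -> lo=[9, 18] hi=[29] -> (len(lo)=2, len(hi)=1, max(lo)=18)
Step 4: insert 16 -> lo=[9, 16] hi=[18, 29] -> (len(lo)=2, len(hi)=2, max(lo)=16)
Step 5: insert 32 -> lo=[9, 16, 18] hi=[29, 32] -> (len(lo)=3, len(hi)=2, max(lo)=18)
Step 6: insert 16 -> lo=[9, 16, 16] hi=[18, 29, 32] -> (len(lo)=3, len(hi)=3, max(lo)=16)
Step 7: insert 8 -> lo=[8, 9, 16, 16] hi=[18, 29, 32] -> (len(lo)=4, len(hi)=3, max(lo)=16)
Step 8: insert 48 -> lo=[8, 9, 16, 16] hi=[18, 29, 32, 48] -> (len(lo)=4, len(hi)=4, max(lo)=16)
Step 9: insert 31 -> lo=[8, 9, 16, 16, 18] hi=[29, 31, 32, 48] -> (len(lo)=5, len(hi)=4, max(lo)=18)
Step 10: insert 16 -> lo=[8, 9, 16, 16, 16] hi=[18, 29, 31, 32, 48] -> (len(lo)=5, len(hi)=5, max(lo)=16)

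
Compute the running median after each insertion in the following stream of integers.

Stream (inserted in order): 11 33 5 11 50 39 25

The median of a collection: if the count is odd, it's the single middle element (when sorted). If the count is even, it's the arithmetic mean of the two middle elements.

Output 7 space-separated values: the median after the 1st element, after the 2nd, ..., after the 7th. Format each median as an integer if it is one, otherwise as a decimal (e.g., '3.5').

Answer: 11 22 11 11 11 22 25

Derivation:
Step 1: insert 11 -> lo=[11] (size 1, max 11) hi=[] (size 0) -> median=11
Step 2: insert 33 -> lo=[11] (size 1, max 11) hi=[33] (size 1, min 33) -> median=22
Step 3: insert 5 -> lo=[5, 11] (size 2, max 11) hi=[33] (size 1, min 33) -> median=11
Step 4: insert 11 -> lo=[5, 11] (size 2, max 11) hi=[11, 33] (size 2, min 11) -> median=11
Step 5: insert 50 -> lo=[5, 11, 11] (size 3, max 11) hi=[33, 50] (size 2, min 33) -> median=11
Step 6: insert 39 -> lo=[5, 11, 11] (size 3, max 11) hi=[33, 39, 50] (size 3, min 33) -> median=22
Step 7: insert 25 -> lo=[5, 11, 11, 25] (size 4, max 25) hi=[33, 39, 50] (size 3, min 33) -> median=25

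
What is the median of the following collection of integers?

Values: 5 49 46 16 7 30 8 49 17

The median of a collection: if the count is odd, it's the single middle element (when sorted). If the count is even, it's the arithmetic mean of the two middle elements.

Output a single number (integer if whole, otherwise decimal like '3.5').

Step 1: insert 5 -> lo=[5] (size 1, max 5) hi=[] (size 0) -> median=5
Step 2: insert 49 -> lo=[5] (size 1, max 5) hi=[49] (size 1, min 49) -> median=27
Step 3: insert 46 -> lo=[5, 46] (size 2, max 46) hi=[49] (size 1, min 49) -> median=46
Step 4: insert 16 -> lo=[5, 16] (size 2, max 16) hi=[46, 49] (size 2, min 46) -> median=31
Step 5: insert 7 -> lo=[5, 7, 16] (size 3, max 16) hi=[46, 49] (size 2, min 46) -> median=16
Step 6: insert 30 -> lo=[5, 7, 16] (size 3, max 16) hi=[30, 46, 49] (size 3, min 30) -> median=23
Step 7: insert 8 -> lo=[5, 7, 8, 16] (size 4, max 16) hi=[30, 46, 49] (size 3, min 30) -> median=16
Step 8: insert 49 -> lo=[5, 7, 8, 16] (size 4, max 16) hi=[30, 46, 49, 49] (size 4, min 30) -> median=23
Step 9: insert 17 -> lo=[5, 7, 8, 16, 17] (size 5, max 17) hi=[30, 46, 49, 49] (size 4, min 30) -> median=17

Answer: 17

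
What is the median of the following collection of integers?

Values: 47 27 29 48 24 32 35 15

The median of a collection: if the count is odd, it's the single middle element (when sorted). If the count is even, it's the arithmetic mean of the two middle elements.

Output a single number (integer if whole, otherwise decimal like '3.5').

Step 1: insert 47 -> lo=[47] (size 1, max 47) hi=[] (size 0) -> median=47
Step 2: insert 27 -> lo=[27] (size 1, max 27) hi=[47] (size 1, min 47) -> median=37
Step 3: insert 29 -> lo=[27, 29] (size 2, max 29) hi=[47] (size 1, min 47) -> median=29
Step 4: insert 48 -> lo=[27, 29] (size 2, max 29) hi=[47, 48] (size 2, min 47) -> median=38
Step 5: insert 24 -> lo=[24, 27, 29] (size 3, max 29) hi=[47, 48] (size 2, min 47) -> median=29
Step 6: insert 32 -> lo=[24, 27, 29] (size 3, max 29) hi=[32, 47, 48] (size 3, min 32) -> median=30.5
Step 7: insert 35 -> lo=[24, 27, 29, 32] (size 4, max 32) hi=[35, 47, 48] (size 3, min 35) -> median=32
Step 8: insert 15 -> lo=[15, 24, 27, 29] (size 4, max 29) hi=[32, 35, 47, 48] (size 4, min 32) -> median=30.5

Answer: 30.5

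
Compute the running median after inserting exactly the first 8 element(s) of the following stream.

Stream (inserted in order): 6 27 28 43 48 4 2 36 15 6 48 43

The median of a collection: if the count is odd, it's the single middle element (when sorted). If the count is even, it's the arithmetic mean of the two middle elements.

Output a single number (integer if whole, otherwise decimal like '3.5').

Step 1: insert 6 -> lo=[6] (size 1, max 6) hi=[] (size 0) -> median=6
Step 2: insert 27 -> lo=[6] (size 1, max 6) hi=[27] (size 1, min 27) -> median=16.5
Step 3: insert 28 -> lo=[6, 27] (size 2, max 27) hi=[28] (size 1, min 28) -> median=27
Step 4: insert 43 -> lo=[6, 27] (size 2, max 27) hi=[28, 43] (size 2, min 28) -> median=27.5
Step 5: insert 48 -> lo=[6, 27, 28] (size 3, max 28) hi=[43, 48] (size 2, min 43) -> median=28
Step 6: insert 4 -> lo=[4, 6, 27] (size 3, max 27) hi=[28, 43, 48] (size 3, min 28) -> median=27.5
Step 7: insert 2 -> lo=[2, 4, 6, 27] (size 4, max 27) hi=[28, 43, 48] (size 3, min 28) -> median=27
Step 8: insert 36 -> lo=[2, 4, 6, 27] (size 4, max 27) hi=[28, 36, 43, 48] (size 4, min 28) -> median=27.5

Answer: 27.5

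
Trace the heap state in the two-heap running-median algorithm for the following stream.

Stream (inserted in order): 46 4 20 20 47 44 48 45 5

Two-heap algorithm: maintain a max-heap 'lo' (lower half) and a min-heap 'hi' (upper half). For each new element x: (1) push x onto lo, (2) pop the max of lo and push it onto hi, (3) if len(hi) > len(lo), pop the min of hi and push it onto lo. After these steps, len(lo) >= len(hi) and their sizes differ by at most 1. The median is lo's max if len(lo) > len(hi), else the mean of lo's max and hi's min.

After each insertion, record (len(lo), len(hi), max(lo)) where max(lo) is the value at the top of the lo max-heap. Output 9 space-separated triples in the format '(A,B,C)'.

Answer: (1,0,46) (1,1,4) (2,1,20) (2,2,20) (3,2,20) (3,3,20) (4,3,44) (4,4,44) (5,4,44)

Derivation:
Step 1: insert 46 -> lo=[46] hi=[] -> (len(lo)=1, len(hi)=0, max(lo)=46)
Step 2: insert 4 -> lo=[4] hi=[46] -> (len(lo)=1, len(hi)=1, max(lo)=4)
Step 3: insert 20 -> lo=[4, 20] hi=[46] -> (len(lo)=2, len(hi)=1, max(lo)=20)
Step 4: insert 20 -> lo=[4, 20] hi=[20, 46] -> (len(lo)=2, len(hi)=2, max(lo)=20)
Step 5: insert 47 -> lo=[4, 20, 20] hi=[46, 47] -> (len(lo)=3, len(hi)=2, max(lo)=20)
Step 6: insert 44 -> lo=[4, 20, 20] hi=[44, 46, 47] -> (len(lo)=3, len(hi)=3, max(lo)=20)
Step 7: insert 48 -> lo=[4, 20, 20, 44] hi=[46, 47, 48] -> (len(lo)=4, len(hi)=3, max(lo)=44)
Step 8: insert 45 -> lo=[4, 20, 20, 44] hi=[45, 46, 47, 48] -> (len(lo)=4, len(hi)=4, max(lo)=44)
Step 9: insert 5 -> lo=[4, 5, 20, 20, 44] hi=[45, 46, 47, 48] -> (len(lo)=5, len(hi)=4, max(lo)=44)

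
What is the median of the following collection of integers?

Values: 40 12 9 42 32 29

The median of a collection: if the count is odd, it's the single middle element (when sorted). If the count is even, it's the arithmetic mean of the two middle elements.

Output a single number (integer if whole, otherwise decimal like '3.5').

Step 1: insert 40 -> lo=[40] (size 1, max 40) hi=[] (size 0) -> median=40
Step 2: insert 12 -> lo=[12] (size 1, max 12) hi=[40] (size 1, min 40) -> median=26
Step 3: insert 9 -> lo=[9, 12] (size 2, max 12) hi=[40] (size 1, min 40) -> median=12
Step 4: insert 42 -> lo=[9, 12] (size 2, max 12) hi=[40, 42] (size 2, min 40) -> median=26
Step 5: insert 32 -> lo=[9, 12, 32] (size 3, max 32) hi=[40, 42] (size 2, min 40) -> median=32
Step 6: insert 29 -> lo=[9, 12, 29] (size 3, max 29) hi=[32, 40, 42] (size 3, min 32) -> median=30.5

Answer: 30.5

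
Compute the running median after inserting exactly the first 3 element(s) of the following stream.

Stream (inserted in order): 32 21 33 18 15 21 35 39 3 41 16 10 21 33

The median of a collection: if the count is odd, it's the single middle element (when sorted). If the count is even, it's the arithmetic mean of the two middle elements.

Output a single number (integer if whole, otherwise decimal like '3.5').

Answer: 32

Derivation:
Step 1: insert 32 -> lo=[32] (size 1, max 32) hi=[] (size 0) -> median=32
Step 2: insert 21 -> lo=[21] (size 1, max 21) hi=[32] (size 1, min 32) -> median=26.5
Step 3: insert 33 -> lo=[21, 32] (size 2, max 32) hi=[33] (size 1, min 33) -> median=32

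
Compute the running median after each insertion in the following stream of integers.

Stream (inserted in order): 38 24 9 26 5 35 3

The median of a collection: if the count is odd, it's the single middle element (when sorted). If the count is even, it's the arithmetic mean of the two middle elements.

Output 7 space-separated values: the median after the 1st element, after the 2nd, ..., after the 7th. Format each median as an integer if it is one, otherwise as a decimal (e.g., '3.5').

Answer: 38 31 24 25 24 25 24

Derivation:
Step 1: insert 38 -> lo=[38] (size 1, max 38) hi=[] (size 0) -> median=38
Step 2: insert 24 -> lo=[24] (size 1, max 24) hi=[38] (size 1, min 38) -> median=31
Step 3: insert 9 -> lo=[9, 24] (size 2, max 24) hi=[38] (size 1, min 38) -> median=24
Step 4: insert 26 -> lo=[9, 24] (size 2, max 24) hi=[26, 38] (size 2, min 26) -> median=25
Step 5: insert 5 -> lo=[5, 9, 24] (size 3, max 24) hi=[26, 38] (size 2, min 26) -> median=24
Step 6: insert 35 -> lo=[5, 9, 24] (size 3, max 24) hi=[26, 35, 38] (size 3, min 26) -> median=25
Step 7: insert 3 -> lo=[3, 5, 9, 24] (size 4, max 24) hi=[26, 35, 38] (size 3, min 26) -> median=24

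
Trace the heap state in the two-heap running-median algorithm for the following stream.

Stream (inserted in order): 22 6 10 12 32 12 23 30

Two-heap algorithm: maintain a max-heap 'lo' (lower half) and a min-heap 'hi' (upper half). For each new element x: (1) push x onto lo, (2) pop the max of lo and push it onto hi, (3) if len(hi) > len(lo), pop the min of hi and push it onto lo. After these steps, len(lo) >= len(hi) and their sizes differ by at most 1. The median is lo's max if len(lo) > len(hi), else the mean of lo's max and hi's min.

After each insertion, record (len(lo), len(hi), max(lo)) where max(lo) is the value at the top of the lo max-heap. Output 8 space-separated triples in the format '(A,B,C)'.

Step 1: insert 22 -> lo=[22] hi=[] -> (len(lo)=1, len(hi)=0, max(lo)=22)
Step 2: insert 6 -> lo=[6] hi=[22] -> (len(lo)=1, len(hi)=1, max(lo)=6)
Step 3: insert 10 -> lo=[6, 10] hi=[22] -> (len(lo)=2, len(hi)=1, max(lo)=10)
Step 4: insert 12 -> lo=[6, 10] hi=[12, 22] -> (len(lo)=2, len(hi)=2, max(lo)=10)
Step 5: insert 32 -> lo=[6, 10, 12] hi=[22, 32] -> (len(lo)=3, len(hi)=2, max(lo)=12)
Step 6: insert 12 -> lo=[6, 10, 12] hi=[12, 22, 32] -> (len(lo)=3, len(hi)=3, max(lo)=12)
Step 7: insert 23 -> lo=[6, 10, 12, 12] hi=[22, 23, 32] -> (len(lo)=4, len(hi)=3, max(lo)=12)
Step 8: insert 30 -> lo=[6, 10, 12, 12] hi=[22, 23, 30, 32] -> (len(lo)=4, len(hi)=4, max(lo)=12)

Answer: (1,0,22) (1,1,6) (2,1,10) (2,2,10) (3,2,12) (3,3,12) (4,3,12) (4,4,12)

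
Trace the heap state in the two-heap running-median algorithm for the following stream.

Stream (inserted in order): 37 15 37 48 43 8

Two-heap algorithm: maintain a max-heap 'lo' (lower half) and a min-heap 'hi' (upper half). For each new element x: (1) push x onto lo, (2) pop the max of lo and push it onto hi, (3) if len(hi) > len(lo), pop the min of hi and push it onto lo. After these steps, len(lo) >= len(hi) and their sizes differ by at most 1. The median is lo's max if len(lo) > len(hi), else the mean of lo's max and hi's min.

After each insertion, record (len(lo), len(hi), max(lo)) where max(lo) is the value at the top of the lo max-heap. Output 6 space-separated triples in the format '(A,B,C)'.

Answer: (1,0,37) (1,1,15) (2,1,37) (2,2,37) (3,2,37) (3,3,37)

Derivation:
Step 1: insert 37 -> lo=[37] hi=[] -> (len(lo)=1, len(hi)=0, max(lo)=37)
Step 2: insert 15 -> lo=[15] hi=[37] -> (len(lo)=1, len(hi)=1, max(lo)=15)
Step 3: insert 37 -> lo=[15, 37] hi=[37] -> (len(lo)=2, len(hi)=1, max(lo)=37)
Step 4: insert 48 -> lo=[15, 37] hi=[37, 48] -> (len(lo)=2, len(hi)=2, max(lo)=37)
Step 5: insert 43 -> lo=[15, 37, 37] hi=[43, 48] -> (len(lo)=3, len(hi)=2, max(lo)=37)
Step 6: insert 8 -> lo=[8, 15, 37] hi=[37, 43, 48] -> (len(lo)=3, len(hi)=3, max(lo)=37)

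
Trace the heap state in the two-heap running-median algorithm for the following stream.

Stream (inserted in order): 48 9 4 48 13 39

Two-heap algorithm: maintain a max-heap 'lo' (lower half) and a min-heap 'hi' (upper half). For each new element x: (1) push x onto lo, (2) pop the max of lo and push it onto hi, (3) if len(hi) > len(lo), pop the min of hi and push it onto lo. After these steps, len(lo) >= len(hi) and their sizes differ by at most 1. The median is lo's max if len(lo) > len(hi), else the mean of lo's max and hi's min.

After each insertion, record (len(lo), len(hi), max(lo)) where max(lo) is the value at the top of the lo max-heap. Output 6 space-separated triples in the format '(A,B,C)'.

Step 1: insert 48 -> lo=[48] hi=[] -> (len(lo)=1, len(hi)=0, max(lo)=48)
Step 2: insert 9 -> lo=[9] hi=[48] -> (len(lo)=1, len(hi)=1, max(lo)=9)
Step 3: insert 4 -> lo=[4, 9] hi=[48] -> (len(lo)=2, len(hi)=1, max(lo)=9)
Step 4: insert 48 -> lo=[4, 9] hi=[48, 48] -> (len(lo)=2, len(hi)=2, max(lo)=9)
Step 5: insert 13 -> lo=[4, 9, 13] hi=[48, 48] -> (len(lo)=3, len(hi)=2, max(lo)=13)
Step 6: insert 39 -> lo=[4, 9, 13] hi=[39, 48, 48] -> (len(lo)=3, len(hi)=3, max(lo)=13)

Answer: (1,0,48) (1,1,9) (2,1,9) (2,2,9) (3,2,13) (3,3,13)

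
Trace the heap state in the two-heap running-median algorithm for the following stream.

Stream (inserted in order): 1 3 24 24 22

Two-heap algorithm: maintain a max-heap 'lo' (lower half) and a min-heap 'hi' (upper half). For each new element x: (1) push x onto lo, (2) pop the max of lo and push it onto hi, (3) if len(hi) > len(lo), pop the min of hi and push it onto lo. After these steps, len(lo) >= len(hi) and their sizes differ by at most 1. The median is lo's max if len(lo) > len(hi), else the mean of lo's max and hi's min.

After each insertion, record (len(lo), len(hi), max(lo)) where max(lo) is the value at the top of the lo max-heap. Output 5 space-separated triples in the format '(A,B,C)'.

Step 1: insert 1 -> lo=[1] hi=[] -> (len(lo)=1, len(hi)=0, max(lo)=1)
Step 2: insert 3 -> lo=[1] hi=[3] -> (len(lo)=1, len(hi)=1, max(lo)=1)
Step 3: insert 24 -> lo=[1, 3] hi=[24] -> (len(lo)=2, len(hi)=1, max(lo)=3)
Step 4: insert 24 -> lo=[1, 3] hi=[24, 24] -> (len(lo)=2, len(hi)=2, max(lo)=3)
Step 5: insert 22 -> lo=[1, 3, 22] hi=[24, 24] -> (len(lo)=3, len(hi)=2, max(lo)=22)

Answer: (1,0,1) (1,1,1) (2,1,3) (2,2,3) (3,2,22)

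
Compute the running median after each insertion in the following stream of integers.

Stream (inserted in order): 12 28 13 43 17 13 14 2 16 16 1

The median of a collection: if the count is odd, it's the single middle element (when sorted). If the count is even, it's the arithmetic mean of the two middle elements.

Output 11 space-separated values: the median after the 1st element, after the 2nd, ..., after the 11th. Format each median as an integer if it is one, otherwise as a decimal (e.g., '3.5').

Step 1: insert 12 -> lo=[12] (size 1, max 12) hi=[] (size 0) -> median=12
Step 2: insert 28 -> lo=[12] (size 1, max 12) hi=[28] (size 1, min 28) -> median=20
Step 3: insert 13 -> lo=[12, 13] (size 2, max 13) hi=[28] (size 1, min 28) -> median=13
Step 4: insert 43 -> lo=[12, 13] (size 2, max 13) hi=[28, 43] (size 2, min 28) -> median=20.5
Step 5: insert 17 -> lo=[12, 13, 17] (size 3, max 17) hi=[28, 43] (size 2, min 28) -> median=17
Step 6: insert 13 -> lo=[12, 13, 13] (size 3, max 13) hi=[17, 28, 43] (size 3, min 17) -> median=15
Step 7: insert 14 -> lo=[12, 13, 13, 14] (size 4, max 14) hi=[17, 28, 43] (size 3, min 17) -> median=14
Step 8: insert 2 -> lo=[2, 12, 13, 13] (size 4, max 13) hi=[14, 17, 28, 43] (size 4, min 14) -> median=13.5
Step 9: insert 16 -> lo=[2, 12, 13, 13, 14] (size 5, max 14) hi=[16, 17, 28, 43] (size 4, min 16) -> median=14
Step 10: insert 16 -> lo=[2, 12, 13, 13, 14] (size 5, max 14) hi=[16, 16, 17, 28, 43] (size 5, min 16) -> median=15
Step 11: insert 1 -> lo=[1, 2, 12, 13, 13, 14] (size 6, max 14) hi=[16, 16, 17, 28, 43] (size 5, min 16) -> median=14

Answer: 12 20 13 20.5 17 15 14 13.5 14 15 14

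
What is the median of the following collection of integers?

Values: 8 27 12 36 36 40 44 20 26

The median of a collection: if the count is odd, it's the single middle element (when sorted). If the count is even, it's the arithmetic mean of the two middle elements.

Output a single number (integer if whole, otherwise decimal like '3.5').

Answer: 27

Derivation:
Step 1: insert 8 -> lo=[8] (size 1, max 8) hi=[] (size 0) -> median=8
Step 2: insert 27 -> lo=[8] (size 1, max 8) hi=[27] (size 1, min 27) -> median=17.5
Step 3: insert 12 -> lo=[8, 12] (size 2, max 12) hi=[27] (size 1, min 27) -> median=12
Step 4: insert 36 -> lo=[8, 12] (size 2, max 12) hi=[27, 36] (size 2, min 27) -> median=19.5
Step 5: insert 36 -> lo=[8, 12, 27] (size 3, max 27) hi=[36, 36] (size 2, min 36) -> median=27
Step 6: insert 40 -> lo=[8, 12, 27] (size 3, max 27) hi=[36, 36, 40] (size 3, min 36) -> median=31.5
Step 7: insert 44 -> lo=[8, 12, 27, 36] (size 4, max 36) hi=[36, 40, 44] (size 3, min 36) -> median=36
Step 8: insert 20 -> lo=[8, 12, 20, 27] (size 4, max 27) hi=[36, 36, 40, 44] (size 4, min 36) -> median=31.5
Step 9: insert 26 -> lo=[8, 12, 20, 26, 27] (size 5, max 27) hi=[36, 36, 40, 44] (size 4, min 36) -> median=27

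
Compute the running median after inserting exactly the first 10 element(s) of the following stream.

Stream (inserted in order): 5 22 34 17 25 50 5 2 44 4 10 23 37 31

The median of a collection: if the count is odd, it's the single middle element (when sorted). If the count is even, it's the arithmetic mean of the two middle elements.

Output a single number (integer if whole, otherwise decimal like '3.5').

Answer: 19.5

Derivation:
Step 1: insert 5 -> lo=[5] (size 1, max 5) hi=[] (size 0) -> median=5
Step 2: insert 22 -> lo=[5] (size 1, max 5) hi=[22] (size 1, min 22) -> median=13.5
Step 3: insert 34 -> lo=[5, 22] (size 2, max 22) hi=[34] (size 1, min 34) -> median=22
Step 4: insert 17 -> lo=[5, 17] (size 2, max 17) hi=[22, 34] (size 2, min 22) -> median=19.5
Step 5: insert 25 -> lo=[5, 17, 22] (size 3, max 22) hi=[25, 34] (size 2, min 25) -> median=22
Step 6: insert 50 -> lo=[5, 17, 22] (size 3, max 22) hi=[25, 34, 50] (size 3, min 25) -> median=23.5
Step 7: insert 5 -> lo=[5, 5, 17, 22] (size 4, max 22) hi=[25, 34, 50] (size 3, min 25) -> median=22
Step 8: insert 2 -> lo=[2, 5, 5, 17] (size 4, max 17) hi=[22, 25, 34, 50] (size 4, min 22) -> median=19.5
Step 9: insert 44 -> lo=[2, 5, 5, 17, 22] (size 5, max 22) hi=[25, 34, 44, 50] (size 4, min 25) -> median=22
Step 10: insert 4 -> lo=[2, 4, 5, 5, 17] (size 5, max 17) hi=[22, 25, 34, 44, 50] (size 5, min 22) -> median=19.5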